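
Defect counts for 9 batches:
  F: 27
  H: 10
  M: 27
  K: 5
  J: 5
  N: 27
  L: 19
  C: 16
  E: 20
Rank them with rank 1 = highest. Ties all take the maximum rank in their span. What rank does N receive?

3

Sorted (descending): 27, 27, 27, 20, 19, 16, 10, 5, 5
The 3 values of 27 occupy positions 1–3 → each gets rank 3.
The 2 values of 5 occupy positions 8–9 → each gets rank 9.
N has value 27 → rank 3.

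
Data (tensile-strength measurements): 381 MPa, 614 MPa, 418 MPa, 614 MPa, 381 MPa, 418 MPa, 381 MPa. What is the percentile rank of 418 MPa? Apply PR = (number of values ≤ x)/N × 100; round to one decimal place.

N = 7.
Strictly below 418: 3. Equal to 418: 2.
PR = 5/7 × 100 = 71.4

71.4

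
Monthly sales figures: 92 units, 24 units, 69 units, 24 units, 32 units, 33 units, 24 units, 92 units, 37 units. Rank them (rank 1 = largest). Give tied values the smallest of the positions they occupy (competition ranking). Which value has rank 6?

32

Sorted (descending): 92, 92, 69, 37, 33, 32, 24, 24, 24
The 2 values of 92 occupy positions 1–2 → each gets rank 1.
The 3 values of 24 occupy positions 7–9 → each gets rank 7.
Rank 6 → value 32.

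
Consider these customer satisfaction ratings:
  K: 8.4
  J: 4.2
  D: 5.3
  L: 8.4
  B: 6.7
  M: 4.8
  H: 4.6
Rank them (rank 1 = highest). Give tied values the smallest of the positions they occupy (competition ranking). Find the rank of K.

Sorted (descending): 8.4, 8.4, 6.7, 5.3, 4.8, 4.6, 4.2
The 2 values of 8.4 occupy positions 1–2 → each gets rank 1.
K has value 8.4 → rank 1.

1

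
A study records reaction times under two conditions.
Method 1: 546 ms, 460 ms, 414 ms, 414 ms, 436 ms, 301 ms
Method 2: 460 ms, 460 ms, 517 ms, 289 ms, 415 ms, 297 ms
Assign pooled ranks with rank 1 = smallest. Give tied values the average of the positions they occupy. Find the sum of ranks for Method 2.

38

Sorted (ascending): 289, 297, 301, 414, 414, 415, 436, 460, 460, 460, 517, 546
The 2 values of 414 occupy positions 4–5 → average rank (4+5)/2 = 4.5.
The 3 values of 460 occupy positions 8–10 → average rank 9.
Method 2 values → pooled ranks: 460→9, 460→9, 517→11, 289→1, 415→6, 297→2
Rank sum = 9 + 9 + 11 + 1 + 6 + 2 = 38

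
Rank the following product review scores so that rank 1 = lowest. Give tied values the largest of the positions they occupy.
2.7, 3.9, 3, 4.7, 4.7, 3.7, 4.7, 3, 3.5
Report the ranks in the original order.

Sorted (ascending): 2.7, 3, 3, 3.5, 3.7, 3.9, 4.7, 4.7, 4.7
The 2 values of 3 occupy positions 2–3 → each gets rank 3.
The 3 values of 4.7 occupy positions 7–9 → each gets rank 9.

1, 6, 3, 9, 9, 5, 9, 3, 4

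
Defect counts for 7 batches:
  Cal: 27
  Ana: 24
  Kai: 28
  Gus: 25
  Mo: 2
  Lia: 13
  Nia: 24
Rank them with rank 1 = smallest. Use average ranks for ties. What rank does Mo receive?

Sorted (ascending): 2, 13, 24, 24, 25, 27, 28
The 2 values of 24 occupy positions 3–4 → average rank (3+4)/2 = 3.5.
Mo has value 2 → rank 1.

1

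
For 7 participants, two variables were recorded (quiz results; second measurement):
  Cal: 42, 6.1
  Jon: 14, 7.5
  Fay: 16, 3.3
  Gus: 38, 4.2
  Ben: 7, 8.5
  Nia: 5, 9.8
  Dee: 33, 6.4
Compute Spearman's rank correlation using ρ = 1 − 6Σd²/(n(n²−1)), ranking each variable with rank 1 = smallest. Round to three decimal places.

Ranks of variable 1: 7, 3, 4, 6, 2, 1, 5
Ranks of variable 2: 3, 5, 1, 2, 6, 7, 4
d = r₁ − r₂: 4, -2, 3, 4, -4, -6, 1
d²: 16, 4, 9, 16, 16, 36, 1; Σd² = 98
ρ = 1 − 6·98/(7·48) = 1 − 588/336 = -0.750

-0.750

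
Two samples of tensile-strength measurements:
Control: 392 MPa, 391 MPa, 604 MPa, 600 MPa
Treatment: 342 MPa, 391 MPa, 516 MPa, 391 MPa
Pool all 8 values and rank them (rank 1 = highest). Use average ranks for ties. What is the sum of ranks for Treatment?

Sorted (descending): 604, 600, 516, 392, 391, 391, 391, 342
The 3 values of 391 occupy positions 5–7 → average rank 6.
Treatment values → pooled ranks: 342→8, 391→6, 516→3, 391→6
Rank sum = 8 + 6 + 3 + 6 = 23

23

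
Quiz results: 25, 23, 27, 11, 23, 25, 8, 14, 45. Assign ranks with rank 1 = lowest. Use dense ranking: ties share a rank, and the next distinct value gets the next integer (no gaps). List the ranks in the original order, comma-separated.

Sorted (ascending): 8, 11, 14, 23, 23, 25, 25, 27, 45
The 2 values of 23 share dense rank 4.
The 2 values of 25 share dense rank 5.
Remaining distinct values take the next consecutive integers.

5, 4, 6, 2, 4, 5, 1, 3, 7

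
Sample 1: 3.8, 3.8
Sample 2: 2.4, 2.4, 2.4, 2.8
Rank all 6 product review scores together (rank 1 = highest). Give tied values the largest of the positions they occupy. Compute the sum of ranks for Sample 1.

4

Sorted (descending): 3.8, 3.8, 2.8, 2.4, 2.4, 2.4
The 2 values of 3.8 occupy positions 1–2 → each gets rank 2.
The 3 values of 2.4 occupy positions 4–6 → each gets rank 6.
Sample 1 values → pooled ranks: 3.8→2, 3.8→2
Rank sum = 2 + 2 = 4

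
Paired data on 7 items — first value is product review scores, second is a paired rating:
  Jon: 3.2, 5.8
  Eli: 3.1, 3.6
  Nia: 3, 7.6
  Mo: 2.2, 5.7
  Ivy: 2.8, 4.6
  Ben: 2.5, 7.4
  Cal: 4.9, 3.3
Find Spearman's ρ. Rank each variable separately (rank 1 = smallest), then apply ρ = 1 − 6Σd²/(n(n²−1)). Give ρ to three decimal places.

-0.429

Ranks of variable 1: 6, 5, 4, 1, 3, 2, 7
Ranks of variable 2: 5, 2, 7, 4, 3, 6, 1
d = r₁ − r₂: 1, 3, -3, -3, 0, -4, 6
d²: 1, 9, 9, 9, 0, 16, 36; Σd² = 80
ρ = 1 − 6·80/(7·48) = 1 − 480/336 = -0.429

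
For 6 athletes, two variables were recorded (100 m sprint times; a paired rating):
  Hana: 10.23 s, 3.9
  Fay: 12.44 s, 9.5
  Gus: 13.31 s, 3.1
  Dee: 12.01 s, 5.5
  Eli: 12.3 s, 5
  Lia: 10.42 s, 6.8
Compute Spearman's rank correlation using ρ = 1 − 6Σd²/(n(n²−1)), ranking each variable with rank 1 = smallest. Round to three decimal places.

Ranks of variable 1: 1, 5, 6, 3, 4, 2
Ranks of variable 2: 2, 6, 1, 4, 3, 5
d = r₁ − r₂: -1, -1, 5, -1, 1, -3
d²: 1, 1, 25, 1, 1, 9; Σd² = 38
ρ = 1 − 6·38/(6·35) = 1 − 228/210 = -0.086

-0.086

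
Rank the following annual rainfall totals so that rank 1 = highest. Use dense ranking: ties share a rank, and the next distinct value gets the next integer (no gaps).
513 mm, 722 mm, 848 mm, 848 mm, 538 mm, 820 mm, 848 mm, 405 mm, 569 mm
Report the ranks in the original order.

6, 3, 1, 1, 5, 2, 1, 7, 4

Sorted (descending): 848, 848, 848, 820, 722, 569, 538, 513, 405
The 3 values of 848 share dense rank 1.
Remaining distinct values take the next consecutive integers.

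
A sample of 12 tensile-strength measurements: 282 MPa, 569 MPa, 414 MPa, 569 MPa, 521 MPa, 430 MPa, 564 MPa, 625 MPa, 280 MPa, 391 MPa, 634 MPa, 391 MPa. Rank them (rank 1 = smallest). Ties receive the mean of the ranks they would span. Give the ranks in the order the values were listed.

Sorted (ascending): 280, 282, 391, 391, 414, 430, 521, 564, 569, 569, 625, 634
The 2 values of 391 occupy positions 3–4 → average rank (3+4)/2 = 3.5.
The 2 values of 569 occupy positions 9–10 → average rank (9+10)/2 = 9.5.

2, 9.5, 5, 9.5, 7, 6, 8, 11, 1, 3.5, 12, 3.5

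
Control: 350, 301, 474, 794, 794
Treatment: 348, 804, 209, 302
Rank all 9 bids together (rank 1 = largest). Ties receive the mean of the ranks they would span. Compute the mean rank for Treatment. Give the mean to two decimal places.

5.75

Sorted (descending): 804, 794, 794, 474, 350, 348, 302, 301, 209
The 2 values of 794 occupy positions 2–3 → average rank (2+3)/2 = 2.5.
Treatment values → pooled ranks: 348→6, 804→1, 209→9, 302→7
Mean rank = (6 + 1 + 9 + 7) / 4 = 5.75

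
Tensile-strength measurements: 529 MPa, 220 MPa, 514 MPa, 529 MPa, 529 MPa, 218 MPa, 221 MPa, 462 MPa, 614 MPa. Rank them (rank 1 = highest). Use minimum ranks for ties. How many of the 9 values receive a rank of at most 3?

4

Sorted (descending): 614, 529, 529, 529, 514, 462, 221, 220, 218
The 3 values of 529 occupy positions 2–4 → each gets rank 2.
Ranks ≤ 3: {1, 2, 2, 2} → 4 values.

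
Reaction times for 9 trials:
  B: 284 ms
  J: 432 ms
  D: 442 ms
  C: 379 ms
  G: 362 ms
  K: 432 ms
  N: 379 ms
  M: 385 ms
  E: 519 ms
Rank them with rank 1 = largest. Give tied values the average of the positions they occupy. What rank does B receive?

Sorted (descending): 519, 442, 432, 432, 385, 379, 379, 362, 284
The 2 values of 432 occupy positions 3–4 → average rank (3+4)/2 = 3.5.
The 2 values of 379 occupy positions 6–7 → average rank (6+7)/2 = 6.5.
B has value 284 ms → rank 9.

9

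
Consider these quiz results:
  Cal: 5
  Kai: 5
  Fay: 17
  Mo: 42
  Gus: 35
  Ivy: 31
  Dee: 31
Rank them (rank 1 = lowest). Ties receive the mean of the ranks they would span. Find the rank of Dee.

Sorted (ascending): 5, 5, 17, 31, 31, 35, 42
The 2 values of 5 occupy positions 1–2 → average rank (1+2)/2 = 1.5.
The 2 values of 31 occupy positions 4–5 → average rank (4+5)/2 = 4.5.
Dee has value 31 → rank 4.5.

4.5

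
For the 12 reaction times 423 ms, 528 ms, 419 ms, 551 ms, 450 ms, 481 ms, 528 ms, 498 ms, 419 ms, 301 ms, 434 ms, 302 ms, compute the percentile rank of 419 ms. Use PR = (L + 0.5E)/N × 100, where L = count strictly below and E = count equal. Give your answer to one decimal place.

25.0

N = 12.
Strictly below 419: 2. Equal to 419: 2.
PR = (2 + 0.5·2)/12 × 100 = 25.0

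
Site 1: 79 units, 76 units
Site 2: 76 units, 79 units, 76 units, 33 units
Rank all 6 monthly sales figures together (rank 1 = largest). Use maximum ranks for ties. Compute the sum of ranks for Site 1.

Sorted (descending): 79, 79, 76, 76, 76, 33
The 2 values of 79 occupy positions 1–2 → each gets rank 2.
The 3 values of 76 occupy positions 3–5 → each gets rank 5.
Site 1 values → pooled ranks: 79→2, 76→5
Rank sum = 2 + 5 = 7

7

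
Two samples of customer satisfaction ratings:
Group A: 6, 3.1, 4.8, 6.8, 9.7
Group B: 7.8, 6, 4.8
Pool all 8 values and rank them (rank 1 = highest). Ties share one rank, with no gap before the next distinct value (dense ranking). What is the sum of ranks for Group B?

Sorted (descending): 9.7, 7.8, 6.8, 6, 6, 4.8, 4.8, 3.1
The 2 values of 6 share dense rank 4.
The 2 values of 4.8 share dense rank 5.
Remaining distinct values take the next consecutive integers.
Group B values → pooled ranks: 7.8→2, 6→4, 4.8→5
Rank sum = 2 + 4 + 5 = 11

11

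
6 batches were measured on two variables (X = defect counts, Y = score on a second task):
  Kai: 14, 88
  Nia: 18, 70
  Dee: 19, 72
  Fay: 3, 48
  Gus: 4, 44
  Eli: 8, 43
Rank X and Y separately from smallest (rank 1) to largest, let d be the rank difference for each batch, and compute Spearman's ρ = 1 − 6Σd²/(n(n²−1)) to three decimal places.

0.600

Ranks of variable 1: 4, 5, 6, 1, 2, 3
Ranks of variable 2: 6, 4, 5, 3, 2, 1
d = r₁ − r₂: -2, 1, 1, -2, 0, 2
d²: 4, 1, 1, 4, 0, 4; Σd² = 14
ρ = 1 − 6·14/(6·35) = 1 − 84/210 = 0.600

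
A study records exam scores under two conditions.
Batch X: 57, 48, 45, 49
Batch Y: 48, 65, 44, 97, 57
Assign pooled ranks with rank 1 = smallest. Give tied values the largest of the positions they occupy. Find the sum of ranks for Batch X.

18

Sorted (ascending): 44, 45, 48, 48, 49, 57, 57, 65, 97
The 2 values of 48 occupy positions 3–4 → each gets rank 4.
The 2 values of 57 occupy positions 6–7 → each gets rank 7.
Batch X values → pooled ranks: 57→7, 48→4, 45→2, 49→5
Rank sum = 7 + 4 + 2 + 5 = 18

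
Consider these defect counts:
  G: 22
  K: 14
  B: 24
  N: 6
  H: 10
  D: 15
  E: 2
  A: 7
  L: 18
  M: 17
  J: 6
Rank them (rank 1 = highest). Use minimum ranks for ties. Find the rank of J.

Sorted (descending): 24, 22, 18, 17, 15, 14, 10, 7, 6, 6, 2
The 2 values of 6 occupy positions 9–10 → each gets rank 9.
J has value 6 → rank 9.

9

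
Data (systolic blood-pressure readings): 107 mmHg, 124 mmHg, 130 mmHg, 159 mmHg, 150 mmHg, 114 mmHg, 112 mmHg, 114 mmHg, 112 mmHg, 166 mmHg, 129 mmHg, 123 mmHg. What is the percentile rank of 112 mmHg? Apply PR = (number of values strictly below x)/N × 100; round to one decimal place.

8.3

N = 12.
Strictly below 112: 1. Equal to 112: 2.
PR = 1/12 × 100 = 8.3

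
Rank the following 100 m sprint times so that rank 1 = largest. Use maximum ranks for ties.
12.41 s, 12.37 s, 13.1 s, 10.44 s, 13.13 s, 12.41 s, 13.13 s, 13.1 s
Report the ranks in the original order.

Sorted (descending): 13.13, 13.13, 13.1, 13.1, 12.41, 12.41, 12.37, 10.44
The 2 values of 13.13 occupy positions 1–2 → each gets rank 2.
The 2 values of 13.1 occupy positions 3–4 → each gets rank 4.
The 2 values of 12.41 occupy positions 5–6 → each gets rank 6.

6, 7, 4, 8, 2, 6, 2, 4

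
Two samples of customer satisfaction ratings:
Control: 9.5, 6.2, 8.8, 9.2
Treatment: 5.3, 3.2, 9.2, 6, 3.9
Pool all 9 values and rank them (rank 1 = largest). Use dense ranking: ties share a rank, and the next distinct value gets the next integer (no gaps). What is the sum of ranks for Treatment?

28

Sorted (descending): 9.5, 9.2, 9.2, 8.8, 6.2, 6, 5.3, 3.9, 3.2
The 2 values of 9.2 share dense rank 2.
Remaining distinct values take the next consecutive integers.
Treatment values → pooled ranks: 5.3→6, 3.2→8, 9.2→2, 6→5, 3.9→7
Rank sum = 6 + 8 + 2 + 5 + 7 = 28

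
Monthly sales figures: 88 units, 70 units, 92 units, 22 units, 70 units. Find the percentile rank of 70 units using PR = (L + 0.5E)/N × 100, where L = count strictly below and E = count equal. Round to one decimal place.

40.0

N = 5.
Strictly below 70: 1. Equal to 70: 2.
PR = (1 + 0.5·2)/5 × 100 = 40.0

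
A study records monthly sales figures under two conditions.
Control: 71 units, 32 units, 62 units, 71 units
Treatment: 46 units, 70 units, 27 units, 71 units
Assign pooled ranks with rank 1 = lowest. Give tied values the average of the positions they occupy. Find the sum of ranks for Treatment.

16

Sorted (ascending): 27, 32, 46, 62, 70, 71, 71, 71
The 3 values of 71 occupy positions 6–8 → average rank 7.
Treatment values → pooled ranks: 46→3, 70→5, 27→1, 71→7
Rank sum = 3 + 5 + 1 + 7 = 16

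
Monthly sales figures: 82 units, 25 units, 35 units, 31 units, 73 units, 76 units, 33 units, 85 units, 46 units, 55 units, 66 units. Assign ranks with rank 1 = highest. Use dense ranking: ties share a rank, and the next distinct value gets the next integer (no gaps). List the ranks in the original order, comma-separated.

Sorted (descending): 85, 82, 76, 73, 66, 55, 46, 35, 33, 31, 25
No ties — each value takes its position as its rank.

2, 11, 8, 10, 4, 3, 9, 1, 7, 6, 5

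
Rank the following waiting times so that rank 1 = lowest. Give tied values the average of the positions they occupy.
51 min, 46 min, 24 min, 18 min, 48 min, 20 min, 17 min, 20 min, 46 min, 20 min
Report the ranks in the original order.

Sorted (ascending): 17, 18, 20, 20, 20, 24, 46, 46, 48, 51
The 3 values of 20 occupy positions 3–5 → average rank 4.
The 2 values of 46 occupy positions 7–8 → average rank (7+8)/2 = 7.5.

10, 7.5, 6, 2, 9, 4, 1, 4, 7.5, 4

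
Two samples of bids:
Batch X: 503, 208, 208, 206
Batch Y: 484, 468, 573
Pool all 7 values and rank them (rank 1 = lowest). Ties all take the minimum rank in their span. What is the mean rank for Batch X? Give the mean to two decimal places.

Sorted (ascending): 206, 208, 208, 468, 484, 503, 573
The 2 values of 208 occupy positions 2–3 → each gets rank 2.
Batch X values → pooled ranks: 503→6, 208→2, 208→2, 206→1
Mean rank = (6 + 2 + 2 + 1) / 4 = 2.75

2.75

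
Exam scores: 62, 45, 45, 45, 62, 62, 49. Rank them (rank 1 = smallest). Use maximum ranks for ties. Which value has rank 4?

49

Sorted (ascending): 45, 45, 45, 49, 62, 62, 62
The 3 values of 45 occupy positions 1–3 → each gets rank 3.
The 3 values of 62 occupy positions 5–7 → each gets rank 7.
Rank 4 → value 49.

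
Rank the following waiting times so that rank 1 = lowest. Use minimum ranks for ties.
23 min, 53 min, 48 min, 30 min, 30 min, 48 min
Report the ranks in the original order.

1, 6, 4, 2, 2, 4

Sorted (ascending): 23, 30, 30, 48, 48, 53
The 2 values of 30 occupy positions 2–3 → each gets rank 2.
The 2 values of 48 occupy positions 4–5 → each gets rank 4.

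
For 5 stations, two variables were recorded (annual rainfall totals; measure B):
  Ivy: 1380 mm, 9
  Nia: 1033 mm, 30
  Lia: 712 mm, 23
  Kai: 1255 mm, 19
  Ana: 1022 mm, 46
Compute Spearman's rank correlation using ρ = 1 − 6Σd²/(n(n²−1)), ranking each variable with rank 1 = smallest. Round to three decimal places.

Ranks of variable 1: 5, 3, 1, 4, 2
Ranks of variable 2: 1, 4, 3, 2, 5
d = r₁ − r₂: 4, -1, -2, 2, -3
d²: 16, 1, 4, 4, 9; Σd² = 34
ρ = 1 − 6·34/(5·24) = 1 − 204/120 = -0.700

-0.700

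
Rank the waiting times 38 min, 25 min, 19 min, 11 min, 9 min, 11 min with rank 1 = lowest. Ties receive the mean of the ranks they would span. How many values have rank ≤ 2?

Sorted (ascending): 9, 11, 11, 19, 25, 38
The 2 values of 11 occupy positions 2–3 → average rank (2+3)/2 = 2.5.
Ranks ≤ 2: {1} → 1 value.

1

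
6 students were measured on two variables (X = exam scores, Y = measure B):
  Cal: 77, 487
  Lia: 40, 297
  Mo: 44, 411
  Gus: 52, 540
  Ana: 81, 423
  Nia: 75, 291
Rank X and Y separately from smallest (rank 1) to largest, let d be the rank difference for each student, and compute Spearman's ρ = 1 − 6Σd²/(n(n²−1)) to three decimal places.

0.314

Ranks of variable 1: 5, 1, 2, 3, 6, 4
Ranks of variable 2: 5, 2, 3, 6, 4, 1
d = r₁ − r₂: 0, -1, -1, -3, 2, 3
d²: 0, 1, 1, 9, 4, 9; Σd² = 24
ρ = 1 − 6·24/(6·35) = 1 − 144/210 = 0.314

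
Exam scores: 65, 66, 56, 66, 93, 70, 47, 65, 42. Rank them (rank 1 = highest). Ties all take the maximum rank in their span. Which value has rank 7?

56

Sorted (descending): 93, 70, 66, 66, 65, 65, 56, 47, 42
The 2 values of 66 occupy positions 3–4 → each gets rank 4.
The 2 values of 65 occupy positions 5–6 → each gets rank 6.
Rank 7 → value 56.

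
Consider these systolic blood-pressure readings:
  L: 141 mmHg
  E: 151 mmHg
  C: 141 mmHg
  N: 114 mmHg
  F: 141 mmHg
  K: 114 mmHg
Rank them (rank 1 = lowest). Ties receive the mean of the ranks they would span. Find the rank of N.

Sorted (ascending): 114, 114, 141, 141, 141, 151
The 2 values of 114 occupy positions 1–2 → average rank (1+2)/2 = 1.5.
The 3 values of 141 occupy positions 3–5 → average rank 4.
N has value 114 mmHg → rank 1.5.

1.5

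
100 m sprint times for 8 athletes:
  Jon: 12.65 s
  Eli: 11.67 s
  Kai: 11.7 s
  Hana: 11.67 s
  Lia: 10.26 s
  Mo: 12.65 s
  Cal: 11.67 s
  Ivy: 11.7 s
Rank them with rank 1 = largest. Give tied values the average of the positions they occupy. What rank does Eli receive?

6

Sorted (descending): 12.65, 12.65, 11.7, 11.7, 11.67, 11.67, 11.67, 10.26
The 2 values of 12.65 occupy positions 1–2 → average rank (1+2)/2 = 1.5.
The 2 values of 11.7 occupy positions 3–4 → average rank (3+4)/2 = 3.5.
The 3 values of 11.67 occupy positions 5–7 → average rank 6.
Eli has value 11.67 s → rank 6.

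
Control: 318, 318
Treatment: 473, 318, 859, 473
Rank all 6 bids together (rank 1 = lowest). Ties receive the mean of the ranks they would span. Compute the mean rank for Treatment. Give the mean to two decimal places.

4.25

Sorted (ascending): 318, 318, 318, 473, 473, 859
The 3 values of 318 occupy positions 1–3 → average rank 2.
The 2 values of 473 occupy positions 4–5 → average rank (4+5)/2 = 4.5.
Treatment values → pooled ranks: 473→4.5, 318→2, 859→6, 473→4.5
Mean rank = (4.5 + 2 + 6 + 4.5) / 4 = 4.25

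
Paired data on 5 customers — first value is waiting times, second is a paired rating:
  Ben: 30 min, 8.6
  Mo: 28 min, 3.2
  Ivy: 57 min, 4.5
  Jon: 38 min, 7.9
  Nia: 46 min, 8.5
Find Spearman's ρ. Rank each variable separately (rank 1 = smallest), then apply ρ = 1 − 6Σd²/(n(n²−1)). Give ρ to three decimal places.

Ranks of variable 1: 2, 1, 5, 3, 4
Ranks of variable 2: 5, 1, 2, 3, 4
d = r₁ − r₂: -3, 0, 3, 0, 0
d²: 9, 0, 9, 0, 0; Σd² = 18
ρ = 1 − 6·18/(5·24) = 1 − 108/120 = 0.100

0.100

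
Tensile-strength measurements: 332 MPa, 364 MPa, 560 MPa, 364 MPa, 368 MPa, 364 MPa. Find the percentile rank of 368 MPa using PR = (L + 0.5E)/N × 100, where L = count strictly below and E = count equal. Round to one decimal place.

75.0

N = 6.
Strictly below 368: 4. Equal to 368: 1.
PR = (4 + 0.5·1)/6 × 100 = 75.0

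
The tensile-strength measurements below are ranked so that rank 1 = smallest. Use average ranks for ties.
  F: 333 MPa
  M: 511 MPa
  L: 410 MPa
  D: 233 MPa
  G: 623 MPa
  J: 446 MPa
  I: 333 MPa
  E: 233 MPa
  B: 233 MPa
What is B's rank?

Sorted (ascending): 233, 233, 233, 333, 333, 410, 446, 511, 623
The 3 values of 233 occupy positions 1–3 → average rank 2.
The 2 values of 333 occupy positions 4–5 → average rank (4+5)/2 = 4.5.
B has value 233 MPa → rank 2.

2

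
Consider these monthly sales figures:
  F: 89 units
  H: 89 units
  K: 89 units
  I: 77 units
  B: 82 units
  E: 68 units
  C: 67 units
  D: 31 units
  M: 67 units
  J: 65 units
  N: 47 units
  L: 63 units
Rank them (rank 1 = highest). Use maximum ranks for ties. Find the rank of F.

Sorted (descending): 89, 89, 89, 82, 77, 68, 67, 67, 65, 63, 47, 31
The 3 values of 89 occupy positions 1–3 → each gets rank 3.
The 2 values of 67 occupy positions 7–8 → each gets rank 8.
F has value 89 units → rank 3.

3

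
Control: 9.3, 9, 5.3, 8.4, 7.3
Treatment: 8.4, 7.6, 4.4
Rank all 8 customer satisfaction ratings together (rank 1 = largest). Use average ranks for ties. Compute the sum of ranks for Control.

Sorted (descending): 9.3, 9, 8.4, 8.4, 7.6, 7.3, 5.3, 4.4
The 2 values of 8.4 occupy positions 3–4 → average rank (3+4)/2 = 3.5.
Control values → pooled ranks: 9.3→1, 9→2, 5.3→7, 8.4→3.5, 7.3→6
Rank sum = 1 + 2 + 7 + 3.5 + 6 = 19.5

19.5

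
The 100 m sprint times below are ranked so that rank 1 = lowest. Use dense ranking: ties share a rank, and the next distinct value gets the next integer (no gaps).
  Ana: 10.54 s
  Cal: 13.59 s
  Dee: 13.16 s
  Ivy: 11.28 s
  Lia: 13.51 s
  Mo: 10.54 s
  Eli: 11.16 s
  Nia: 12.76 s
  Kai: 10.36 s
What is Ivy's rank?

Sorted (ascending): 10.36, 10.54, 10.54, 11.16, 11.28, 12.76, 13.16, 13.51, 13.59
The 2 values of 10.54 share dense rank 2.
Remaining distinct values take the next consecutive integers.
Ivy has value 11.28 s → rank 4.

4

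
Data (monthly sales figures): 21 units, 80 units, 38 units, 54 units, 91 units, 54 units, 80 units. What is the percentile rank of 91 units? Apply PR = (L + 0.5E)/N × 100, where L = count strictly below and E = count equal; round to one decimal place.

92.9

N = 7.
Strictly below 91: 6. Equal to 91: 1.
PR = (6 + 0.5·1)/7 × 100 = 92.9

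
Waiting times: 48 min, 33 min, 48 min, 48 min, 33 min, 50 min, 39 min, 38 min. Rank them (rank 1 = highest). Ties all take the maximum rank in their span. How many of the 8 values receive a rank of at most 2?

1

Sorted (descending): 50, 48, 48, 48, 39, 38, 33, 33
The 3 values of 48 occupy positions 2–4 → each gets rank 4.
The 2 values of 33 occupy positions 7–8 → each gets rank 8.
Ranks ≤ 2: {1} → 1 value.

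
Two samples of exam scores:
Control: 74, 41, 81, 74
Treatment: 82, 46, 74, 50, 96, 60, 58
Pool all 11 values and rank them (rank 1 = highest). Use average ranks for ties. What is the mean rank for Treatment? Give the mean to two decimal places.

Sorted (descending): 96, 82, 81, 74, 74, 74, 60, 58, 50, 46, 41
The 3 values of 74 occupy positions 4–6 → average rank 5.
Treatment values → pooled ranks: 82→2, 46→10, 74→5, 50→9, 96→1, 60→7, 58→8
Mean rank = (2 + 10 + 5 + 9 + 1 + 7 + 8) / 7 = 6.00

6.00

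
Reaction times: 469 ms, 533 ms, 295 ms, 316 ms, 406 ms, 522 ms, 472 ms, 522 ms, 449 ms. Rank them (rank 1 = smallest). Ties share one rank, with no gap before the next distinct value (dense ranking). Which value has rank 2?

Sorted (ascending): 295, 316, 406, 449, 469, 472, 522, 522, 533
The 2 values of 522 share dense rank 7.
Remaining distinct values take the next consecutive integers.
Rank 2 → value 316.

316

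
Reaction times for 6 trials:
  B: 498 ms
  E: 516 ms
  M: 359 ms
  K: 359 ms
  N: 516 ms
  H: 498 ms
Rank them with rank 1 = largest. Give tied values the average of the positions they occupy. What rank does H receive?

Sorted (descending): 516, 516, 498, 498, 359, 359
The 2 values of 516 occupy positions 1–2 → average rank (1+2)/2 = 1.5.
The 2 values of 498 occupy positions 3–4 → average rank (3+4)/2 = 3.5.
The 2 values of 359 occupy positions 5–6 → average rank (5+6)/2 = 5.5.
H has value 498 ms → rank 3.5.

3.5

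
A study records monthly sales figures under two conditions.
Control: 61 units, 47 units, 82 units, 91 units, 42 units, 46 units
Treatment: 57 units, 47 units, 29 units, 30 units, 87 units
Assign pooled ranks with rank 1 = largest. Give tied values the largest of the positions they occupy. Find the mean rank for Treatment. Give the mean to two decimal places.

7.00

Sorted (descending): 91, 87, 82, 61, 57, 47, 47, 46, 42, 30, 29
The 2 values of 47 occupy positions 6–7 → each gets rank 7.
Treatment values → pooled ranks: 57→5, 47→7, 29→11, 30→10, 87→2
Mean rank = (5 + 7 + 11 + 10 + 2) / 5 = 7.00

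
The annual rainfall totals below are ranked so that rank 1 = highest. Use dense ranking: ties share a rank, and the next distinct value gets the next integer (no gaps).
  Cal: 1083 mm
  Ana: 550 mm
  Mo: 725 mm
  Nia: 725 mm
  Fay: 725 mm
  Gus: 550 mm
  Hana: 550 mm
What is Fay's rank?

Sorted (descending): 1083, 725, 725, 725, 550, 550, 550
The 3 values of 725 share dense rank 2.
The 3 values of 550 share dense rank 3.
Remaining distinct values take the next consecutive integers.
Fay has value 725 mm → rank 2.

2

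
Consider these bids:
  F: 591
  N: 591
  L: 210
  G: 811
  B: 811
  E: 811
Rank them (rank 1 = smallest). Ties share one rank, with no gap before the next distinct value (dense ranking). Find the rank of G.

Sorted (ascending): 210, 591, 591, 811, 811, 811
The 2 values of 591 share dense rank 2.
The 3 values of 811 share dense rank 3.
Remaining distinct values take the next consecutive integers.
G has value 811 → rank 3.

3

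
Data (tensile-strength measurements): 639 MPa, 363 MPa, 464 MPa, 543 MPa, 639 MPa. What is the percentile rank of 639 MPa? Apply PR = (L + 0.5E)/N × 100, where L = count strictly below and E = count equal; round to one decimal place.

N = 5.
Strictly below 639: 3. Equal to 639: 2.
PR = (3 + 0.5·2)/5 × 100 = 80.0

80.0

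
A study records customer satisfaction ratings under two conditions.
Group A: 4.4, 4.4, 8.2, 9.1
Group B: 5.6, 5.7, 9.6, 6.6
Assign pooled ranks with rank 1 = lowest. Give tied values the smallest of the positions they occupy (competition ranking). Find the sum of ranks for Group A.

15

Sorted (ascending): 4.4, 4.4, 5.6, 5.7, 6.6, 8.2, 9.1, 9.6
The 2 values of 4.4 occupy positions 1–2 → each gets rank 1.
Group A values → pooled ranks: 4.4→1, 4.4→1, 8.2→6, 9.1→7
Rank sum = 1 + 1 + 6 + 7 = 15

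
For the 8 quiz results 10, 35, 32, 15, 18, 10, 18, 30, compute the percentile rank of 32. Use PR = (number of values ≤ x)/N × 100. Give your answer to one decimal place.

87.5

N = 8.
Strictly below 32: 6. Equal to 32: 1.
PR = 7/8 × 100 = 87.5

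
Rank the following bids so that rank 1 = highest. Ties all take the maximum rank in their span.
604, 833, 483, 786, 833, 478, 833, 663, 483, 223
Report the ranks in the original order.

6, 3, 8, 4, 3, 9, 3, 5, 8, 10

Sorted (descending): 833, 833, 833, 786, 663, 604, 483, 483, 478, 223
The 3 values of 833 occupy positions 1–3 → each gets rank 3.
The 2 values of 483 occupy positions 7–8 → each gets rank 8.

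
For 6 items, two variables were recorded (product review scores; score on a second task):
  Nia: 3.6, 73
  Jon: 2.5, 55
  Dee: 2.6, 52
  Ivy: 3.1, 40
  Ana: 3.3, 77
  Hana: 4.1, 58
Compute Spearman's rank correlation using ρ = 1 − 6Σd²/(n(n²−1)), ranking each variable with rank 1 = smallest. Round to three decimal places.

Ranks of variable 1: 5, 1, 2, 3, 4, 6
Ranks of variable 2: 5, 3, 2, 1, 6, 4
d = r₁ − r₂: 0, -2, 0, 2, -2, 2
d²: 0, 4, 0, 4, 4, 4; Σd² = 16
ρ = 1 − 6·16/(6·35) = 1 − 96/210 = 0.543

0.543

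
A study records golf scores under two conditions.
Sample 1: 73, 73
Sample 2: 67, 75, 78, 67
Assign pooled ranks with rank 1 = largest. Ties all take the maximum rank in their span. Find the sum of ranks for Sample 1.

8

Sorted (descending): 78, 75, 73, 73, 67, 67
The 2 values of 73 occupy positions 3–4 → each gets rank 4.
The 2 values of 67 occupy positions 5–6 → each gets rank 6.
Sample 1 values → pooled ranks: 73→4, 73→4
Rank sum = 4 + 4 = 8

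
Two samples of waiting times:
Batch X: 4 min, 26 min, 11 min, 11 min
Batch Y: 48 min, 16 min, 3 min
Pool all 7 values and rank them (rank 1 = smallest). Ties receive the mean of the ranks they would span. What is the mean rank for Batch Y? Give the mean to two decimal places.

Sorted (ascending): 3, 4, 11, 11, 16, 26, 48
The 2 values of 11 occupy positions 3–4 → average rank (3+4)/2 = 3.5.
Batch Y values → pooled ranks: 48→7, 16→5, 3→1
Mean rank = (7 + 5 + 1) / 3 = 4.33

4.33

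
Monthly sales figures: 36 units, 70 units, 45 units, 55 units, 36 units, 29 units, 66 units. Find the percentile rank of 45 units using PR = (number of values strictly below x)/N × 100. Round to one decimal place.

N = 7.
Strictly below 45: 3. Equal to 45: 1.
PR = 3/7 × 100 = 42.9

42.9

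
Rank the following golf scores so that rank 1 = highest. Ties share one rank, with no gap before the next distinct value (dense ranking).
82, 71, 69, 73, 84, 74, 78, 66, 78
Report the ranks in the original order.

Sorted (descending): 84, 82, 78, 78, 74, 73, 71, 69, 66
The 2 values of 78 share dense rank 3.
Remaining distinct values take the next consecutive integers.

2, 6, 7, 5, 1, 4, 3, 8, 3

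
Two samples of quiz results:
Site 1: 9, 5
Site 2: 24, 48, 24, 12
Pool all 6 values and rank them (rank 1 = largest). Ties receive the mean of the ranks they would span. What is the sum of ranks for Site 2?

10

Sorted (descending): 48, 24, 24, 12, 9, 5
The 2 values of 24 occupy positions 2–3 → average rank (2+3)/2 = 2.5.
Site 2 values → pooled ranks: 24→2.5, 48→1, 24→2.5, 12→4
Rank sum = 2.5 + 1 + 2.5 + 4 = 10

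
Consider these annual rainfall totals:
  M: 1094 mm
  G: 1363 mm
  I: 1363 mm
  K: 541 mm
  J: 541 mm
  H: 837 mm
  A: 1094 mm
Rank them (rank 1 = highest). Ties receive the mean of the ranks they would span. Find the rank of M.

Sorted (descending): 1363, 1363, 1094, 1094, 837, 541, 541
The 2 values of 1363 occupy positions 1–2 → average rank (1+2)/2 = 1.5.
The 2 values of 1094 occupy positions 3–4 → average rank (3+4)/2 = 3.5.
The 2 values of 541 occupy positions 6–7 → average rank (6+7)/2 = 6.5.
M has value 1094 mm → rank 3.5.

3.5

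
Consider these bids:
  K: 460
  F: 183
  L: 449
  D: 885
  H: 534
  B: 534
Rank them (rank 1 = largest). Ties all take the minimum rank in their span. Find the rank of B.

2

Sorted (descending): 885, 534, 534, 460, 449, 183
The 2 values of 534 occupy positions 2–3 → each gets rank 2.
B has value 534 → rank 2.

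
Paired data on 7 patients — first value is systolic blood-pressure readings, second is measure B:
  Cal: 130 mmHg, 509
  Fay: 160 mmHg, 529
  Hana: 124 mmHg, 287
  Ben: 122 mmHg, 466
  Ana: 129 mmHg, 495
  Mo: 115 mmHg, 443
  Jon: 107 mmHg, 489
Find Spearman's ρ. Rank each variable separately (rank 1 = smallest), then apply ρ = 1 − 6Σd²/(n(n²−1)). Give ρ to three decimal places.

0.679

Ranks of variable 1: 6, 7, 4, 3, 5, 2, 1
Ranks of variable 2: 6, 7, 1, 3, 5, 2, 4
d = r₁ − r₂: 0, 0, 3, 0, 0, 0, -3
d²: 0, 0, 9, 0, 0, 0, 9; Σd² = 18
ρ = 1 − 6·18/(7·48) = 1 − 108/336 = 0.679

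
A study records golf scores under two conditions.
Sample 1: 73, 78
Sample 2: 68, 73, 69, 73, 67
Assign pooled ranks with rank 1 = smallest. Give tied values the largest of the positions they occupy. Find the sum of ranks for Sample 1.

Sorted (ascending): 67, 68, 69, 73, 73, 73, 78
The 3 values of 73 occupy positions 4–6 → each gets rank 6.
Sample 1 values → pooled ranks: 73→6, 78→7
Rank sum = 6 + 7 = 13

13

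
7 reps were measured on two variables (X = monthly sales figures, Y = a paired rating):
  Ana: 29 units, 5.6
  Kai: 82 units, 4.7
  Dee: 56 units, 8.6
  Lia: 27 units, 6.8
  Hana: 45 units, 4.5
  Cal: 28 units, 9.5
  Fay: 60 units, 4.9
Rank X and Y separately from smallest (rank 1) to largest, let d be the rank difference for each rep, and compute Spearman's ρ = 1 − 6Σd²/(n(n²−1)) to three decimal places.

Ranks of variable 1: 3, 7, 5, 1, 4, 2, 6
Ranks of variable 2: 4, 2, 6, 5, 1, 7, 3
d = r₁ − r₂: -1, 5, -1, -4, 3, -5, 3
d²: 1, 25, 1, 16, 9, 25, 9; Σd² = 86
ρ = 1 − 6·86/(7·48) = 1 − 516/336 = -0.536

-0.536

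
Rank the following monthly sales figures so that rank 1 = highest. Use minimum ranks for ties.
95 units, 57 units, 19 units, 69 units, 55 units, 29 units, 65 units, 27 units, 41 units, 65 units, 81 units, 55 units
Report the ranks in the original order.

1, 6, 12, 3, 7, 10, 4, 11, 9, 4, 2, 7

Sorted (descending): 95, 81, 69, 65, 65, 57, 55, 55, 41, 29, 27, 19
The 2 values of 65 occupy positions 4–5 → each gets rank 4.
The 2 values of 55 occupy positions 7–8 → each gets rank 7.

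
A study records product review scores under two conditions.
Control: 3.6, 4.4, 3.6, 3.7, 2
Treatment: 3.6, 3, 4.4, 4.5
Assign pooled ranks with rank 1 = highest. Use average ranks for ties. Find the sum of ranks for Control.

Sorted (descending): 4.5, 4.4, 4.4, 3.7, 3.6, 3.6, 3.6, 3, 2
The 2 values of 4.4 occupy positions 2–3 → average rank (2+3)/2 = 2.5.
The 3 values of 3.6 occupy positions 5–7 → average rank 6.
Control values → pooled ranks: 3.6→6, 4.4→2.5, 3.6→6, 3.7→4, 2→9
Rank sum = 6 + 2.5 + 6 + 4 + 9 = 27.5

27.5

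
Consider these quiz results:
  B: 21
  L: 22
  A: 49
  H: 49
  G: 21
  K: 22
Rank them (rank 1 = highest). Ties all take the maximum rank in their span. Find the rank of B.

6

Sorted (descending): 49, 49, 22, 22, 21, 21
The 2 values of 49 occupy positions 1–2 → each gets rank 2.
The 2 values of 22 occupy positions 3–4 → each gets rank 4.
The 2 values of 21 occupy positions 5–6 → each gets rank 6.
B has value 21 → rank 6.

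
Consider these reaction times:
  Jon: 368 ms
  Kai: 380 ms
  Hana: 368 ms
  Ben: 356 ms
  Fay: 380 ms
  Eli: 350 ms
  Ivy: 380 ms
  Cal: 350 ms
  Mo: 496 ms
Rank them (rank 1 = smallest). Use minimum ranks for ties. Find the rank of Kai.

6

Sorted (ascending): 350, 350, 356, 368, 368, 380, 380, 380, 496
The 2 values of 350 occupy positions 1–2 → each gets rank 1.
The 2 values of 368 occupy positions 4–5 → each gets rank 4.
The 3 values of 380 occupy positions 6–8 → each gets rank 6.
Kai has value 380 ms → rank 6.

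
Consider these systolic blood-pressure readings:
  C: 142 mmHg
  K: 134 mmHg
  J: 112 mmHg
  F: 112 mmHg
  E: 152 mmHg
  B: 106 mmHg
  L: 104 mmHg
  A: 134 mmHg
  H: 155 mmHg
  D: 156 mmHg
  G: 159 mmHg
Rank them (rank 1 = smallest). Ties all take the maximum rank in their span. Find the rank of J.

4

Sorted (ascending): 104, 106, 112, 112, 134, 134, 142, 152, 155, 156, 159
The 2 values of 112 occupy positions 3–4 → each gets rank 4.
The 2 values of 134 occupy positions 5–6 → each gets rank 6.
J has value 112 mmHg → rank 4.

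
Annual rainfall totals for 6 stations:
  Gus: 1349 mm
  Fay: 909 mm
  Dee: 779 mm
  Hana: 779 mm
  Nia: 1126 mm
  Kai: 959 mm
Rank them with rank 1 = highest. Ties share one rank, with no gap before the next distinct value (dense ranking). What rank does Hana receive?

5

Sorted (descending): 1349, 1126, 959, 909, 779, 779
The 2 values of 779 share dense rank 5.
Remaining distinct values take the next consecutive integers.
Hana has value 779 mm → rank 5.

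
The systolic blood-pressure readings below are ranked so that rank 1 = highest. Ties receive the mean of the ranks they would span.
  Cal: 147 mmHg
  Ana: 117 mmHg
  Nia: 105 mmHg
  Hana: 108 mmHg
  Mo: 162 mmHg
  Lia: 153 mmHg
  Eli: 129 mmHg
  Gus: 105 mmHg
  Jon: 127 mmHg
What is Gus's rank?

8.5

Sorted (descending): 162, 153, 147, 129, 127, 117, 108, 105, 105
The 2 values of 105 occupy positions 8–9 → average rank (8+9)/2 = 8.5.
Gus has value 105 mmHg → rank 8.5.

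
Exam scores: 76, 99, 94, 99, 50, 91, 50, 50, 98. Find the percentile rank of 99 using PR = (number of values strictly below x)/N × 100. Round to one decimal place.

N = 9.
Strictly below 99: 7. Equal to 99: 2.
PR = 7/9 × 100 = 77.8

77.8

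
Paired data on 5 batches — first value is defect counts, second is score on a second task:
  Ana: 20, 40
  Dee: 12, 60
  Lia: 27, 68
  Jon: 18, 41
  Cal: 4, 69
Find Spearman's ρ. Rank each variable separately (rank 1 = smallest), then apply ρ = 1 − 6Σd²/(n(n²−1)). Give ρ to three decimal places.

-0.400

Ranks of variable 1: 4, 2, 5, 3, 1
Ranks of variable 2: 1, 3, 4, 2, 5
d = r₁ − r₂: 3, -1, 1, 1, -4
d²: 9, 1, 1, 1, 16; Σd² = 28
ρ = 1 − 6·28/(5·24) = 1 − 168/120 = -0.400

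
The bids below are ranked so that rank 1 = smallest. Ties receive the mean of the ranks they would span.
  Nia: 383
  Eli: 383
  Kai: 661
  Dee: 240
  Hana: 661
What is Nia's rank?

Sorted (ascending): 240, 383, 383, 661, 661
The 2 values of 383 occupy positions 2–3 → average rank (2+3)/2 = 2.5.
The 2 values of 661 occupy positions 4–5 → average rank (4+5)/2 = 4.5.
Nia has value 383 → rank 2.5.

2.5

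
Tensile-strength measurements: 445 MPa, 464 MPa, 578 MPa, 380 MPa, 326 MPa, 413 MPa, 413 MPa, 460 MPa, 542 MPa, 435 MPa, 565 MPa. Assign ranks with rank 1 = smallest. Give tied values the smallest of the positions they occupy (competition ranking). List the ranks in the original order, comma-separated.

6, 8, 11, 2, 1, 3, 3, 7, 9, 5, 10

Sorted (ascending): 326, 380, 413, 413, 435, 445, 460, 464, 542, 565, 578
The 2 values of 413 occupy positions 3–4 → each gets rank 3.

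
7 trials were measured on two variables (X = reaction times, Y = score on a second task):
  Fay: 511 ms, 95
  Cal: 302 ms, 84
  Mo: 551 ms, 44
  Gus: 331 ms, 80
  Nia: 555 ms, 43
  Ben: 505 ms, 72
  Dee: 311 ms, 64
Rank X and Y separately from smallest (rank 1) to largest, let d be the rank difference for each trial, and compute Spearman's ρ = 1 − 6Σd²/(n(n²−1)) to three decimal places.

Ranks of variable 1: 5, 1, 6, 3, 7, 4, 2
Ranks of variable 2: 7, 6, 2, 5, 1, 4, 3
d = r₁ − r₂: -2, -5, 4, -2, 6, 0, -1
d²: 4, 25, 16, 4, 36, 0, 1; Σd² = 86
ρ = 1 − 6·86/(7·48) = 1 − 516/336 = -0.536

-0.536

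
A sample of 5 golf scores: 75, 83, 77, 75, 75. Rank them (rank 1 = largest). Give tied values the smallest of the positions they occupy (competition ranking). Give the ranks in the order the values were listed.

3, 1, 2, 3, 3

Sorted (descending): 83, 77, 75, 75, 75
The 3 values of 75 occupy positions 3–5 → each gets rank 3.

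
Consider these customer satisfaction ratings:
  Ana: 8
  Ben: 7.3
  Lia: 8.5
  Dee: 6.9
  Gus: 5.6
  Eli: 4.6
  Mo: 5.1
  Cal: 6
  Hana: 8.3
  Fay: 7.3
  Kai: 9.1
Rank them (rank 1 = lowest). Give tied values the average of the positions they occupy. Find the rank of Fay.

Sorted (ascending): 4.6, 5.1, 5.6, 6, 6.9, 7.3, 7.3, 8, 8.3, 8.5, 9.1
The 2 values of 7.3 occupy positions 6–7 → average rank (6+7)/2 = 6.5.
Fay has value 7.3 → rank 6.5.

6.5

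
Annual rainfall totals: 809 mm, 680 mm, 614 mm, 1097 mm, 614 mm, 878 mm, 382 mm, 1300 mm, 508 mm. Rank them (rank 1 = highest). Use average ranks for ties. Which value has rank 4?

Sorted (descending): 1300, 1097, 878, 809, 680, 614, 614, 508, 382
The 2 values of 614 occupy positions 6–7 → average rank (6+7)/2 = 6.5.
Rank 4 → value 809.

809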